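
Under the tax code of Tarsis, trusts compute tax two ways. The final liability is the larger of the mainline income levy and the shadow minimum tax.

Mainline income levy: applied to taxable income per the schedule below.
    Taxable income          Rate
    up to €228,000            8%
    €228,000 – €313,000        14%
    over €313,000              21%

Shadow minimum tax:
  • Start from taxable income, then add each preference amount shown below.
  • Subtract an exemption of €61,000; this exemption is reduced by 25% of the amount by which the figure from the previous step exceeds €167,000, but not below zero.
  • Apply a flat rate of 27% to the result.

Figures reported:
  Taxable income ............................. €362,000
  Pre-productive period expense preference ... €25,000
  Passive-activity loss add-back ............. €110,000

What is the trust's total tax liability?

Shadow minimum tax:
  Adjusted income: €362,000 + €25,000 + €110,000 = €497,000
  Exemption: 25% × (€497,000 − €167,000) = €82,500 ≥ €61,000, so the exemption is fully phased out
  Base: €497,000 − €0 = €497,000
  €497,000 × 27% = €134,190

Mainline income levy:
  €228,000 × 8% = €18,240
  €85,000 × 14% = €11,900
  €49,000 × 21% = €10,290
  → €40,430

€134,190 > €40,430, so the shadow minimum tax is the binding amount.

€134,190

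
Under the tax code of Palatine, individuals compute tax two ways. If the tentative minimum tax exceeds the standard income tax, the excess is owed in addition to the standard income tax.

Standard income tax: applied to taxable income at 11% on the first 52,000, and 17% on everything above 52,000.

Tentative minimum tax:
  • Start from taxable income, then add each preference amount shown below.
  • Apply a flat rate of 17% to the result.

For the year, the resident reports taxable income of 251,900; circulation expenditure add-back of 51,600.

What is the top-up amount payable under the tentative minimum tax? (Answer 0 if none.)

11,892

Standard income tax:
  52,000 × 11% = 5,720
  199,900 × 17% = 33,983
  → 39,703

Tentative minimum tax:
  Adjusted income: 251,900 + 51,600 = 303,500
  303,500 × 17% = 51,595

Excess of tentative minimum tax over standard income tax: 51,595 − 39,703 = 11,892.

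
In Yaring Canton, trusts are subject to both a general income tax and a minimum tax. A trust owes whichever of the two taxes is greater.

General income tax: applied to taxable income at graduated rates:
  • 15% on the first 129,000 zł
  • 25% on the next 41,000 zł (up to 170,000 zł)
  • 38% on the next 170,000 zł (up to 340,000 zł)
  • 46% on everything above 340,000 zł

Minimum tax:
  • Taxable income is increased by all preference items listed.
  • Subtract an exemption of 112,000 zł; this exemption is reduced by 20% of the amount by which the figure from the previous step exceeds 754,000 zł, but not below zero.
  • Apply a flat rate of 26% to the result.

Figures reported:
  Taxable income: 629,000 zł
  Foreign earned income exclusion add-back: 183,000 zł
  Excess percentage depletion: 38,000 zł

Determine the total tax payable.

227,140 zł

General income tax:
  129,000 zł × 15% = 19,350 zł
  41,000 zł × 25% = 10,250 zł
  170,000 zł × 38% = 64,600 zł
  289,000 zł × 46% = 132,940 zł
  → 227,140 zł

Minimum tax:
  Adjusted income: 629,000 zł + 183,000 zł + 38,000 zł = 850,000 zł
  Exemption: 112,000 zł − 20% × (850,000 zł − 754,000 zł) = 112,000 zł − 19,200 zł = 92,800 zł
  Base: 850,000 zł − 92,800 zł = 757,200 zł
  757,200 zł × 26% = 196,872 zł

227,140 zł > 196,872 zł, so the general income tax governs.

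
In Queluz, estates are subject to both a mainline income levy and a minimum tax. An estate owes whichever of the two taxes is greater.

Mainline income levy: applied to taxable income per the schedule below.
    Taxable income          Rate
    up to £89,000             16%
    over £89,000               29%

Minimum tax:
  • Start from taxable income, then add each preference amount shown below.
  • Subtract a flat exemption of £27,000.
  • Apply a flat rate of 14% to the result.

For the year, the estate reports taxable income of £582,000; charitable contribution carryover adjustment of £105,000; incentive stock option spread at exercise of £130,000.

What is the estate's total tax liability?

Mainline income levy:
  £89,000 × 16% = £14,240
  £493,000 × 29% = £142,970
  → £157,210

Minimum tax:
  Adjusted income: £582,000 + £105,000 + £130,000 = £817,000
  Less exemption £27,000 → base £790,000
  £790,000 × 14% = £110,600

£157,210 > £110,600, so the mainline income levy governs.

£157,210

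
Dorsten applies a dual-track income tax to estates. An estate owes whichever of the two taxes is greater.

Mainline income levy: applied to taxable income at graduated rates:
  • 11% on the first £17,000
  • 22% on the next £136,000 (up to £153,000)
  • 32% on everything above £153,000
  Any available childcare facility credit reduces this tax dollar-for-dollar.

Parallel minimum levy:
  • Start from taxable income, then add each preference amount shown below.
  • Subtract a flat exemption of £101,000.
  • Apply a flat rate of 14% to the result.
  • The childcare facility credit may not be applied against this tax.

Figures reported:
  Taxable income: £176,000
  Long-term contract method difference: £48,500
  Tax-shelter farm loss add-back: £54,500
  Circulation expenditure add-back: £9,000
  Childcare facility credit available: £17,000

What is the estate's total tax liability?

£26,180

Parallel minimum levy:
  Adjusted income: £176,000 + £48,500 + £54,500 + £9,000 = £288,000
  Less exemption £101,000 → base £187,000
  £187,000 × 14% = £26,180

Mainline income levy:
  £17,000 × 11% = £1,870
  £136,000 × 22% = £29,920
  £23,000 × 32% = £7,360
  → £39,150
  Less childcare facility credit £17,000 → £22,150

£26,180 > £22,150, so the parallel minimum levy is the binding amount.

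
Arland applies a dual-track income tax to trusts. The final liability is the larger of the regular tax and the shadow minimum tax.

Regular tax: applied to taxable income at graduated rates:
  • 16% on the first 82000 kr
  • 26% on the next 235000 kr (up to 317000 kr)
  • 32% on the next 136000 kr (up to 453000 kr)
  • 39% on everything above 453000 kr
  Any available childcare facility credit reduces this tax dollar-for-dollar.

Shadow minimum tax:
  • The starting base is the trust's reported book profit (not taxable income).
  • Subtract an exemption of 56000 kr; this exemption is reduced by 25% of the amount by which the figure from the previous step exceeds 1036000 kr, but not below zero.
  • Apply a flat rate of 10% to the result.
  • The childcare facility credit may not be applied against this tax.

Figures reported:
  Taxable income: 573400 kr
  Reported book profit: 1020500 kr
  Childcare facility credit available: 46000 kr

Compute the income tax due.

118696 kr

Shadow minimum tax:
  Base (reported book profit): 1020500 kr
  Exemption: 1020500 kr ≤ 1036000 kr, so full 56000 kr applies
  Base: 1020500 kr − 56000 kr = 964500 kr
  964500 kr × 10% = 96450 kr

Regular tax:
  82000 kr × 16% = 13120 kr
  235000 kr × 26% = 61100 kr
  136000 kr × 32% = 43520 kr
  120400 kr × 39% = 46956 kr
  → 164696 kr
  Less childcare facility credit 46000 kr → 118696 kr

118696 kr > 96450 kr, so the regular tax governs.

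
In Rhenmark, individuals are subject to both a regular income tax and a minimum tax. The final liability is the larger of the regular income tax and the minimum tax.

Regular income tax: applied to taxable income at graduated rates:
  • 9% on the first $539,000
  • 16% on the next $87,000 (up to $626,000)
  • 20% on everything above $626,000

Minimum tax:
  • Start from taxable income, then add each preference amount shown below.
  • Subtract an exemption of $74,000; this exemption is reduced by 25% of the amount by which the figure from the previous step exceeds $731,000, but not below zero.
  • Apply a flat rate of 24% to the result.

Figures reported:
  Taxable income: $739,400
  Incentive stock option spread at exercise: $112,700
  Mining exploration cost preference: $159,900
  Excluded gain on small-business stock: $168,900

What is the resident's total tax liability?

$283,416

Minimum tax:
  Adjusted income: $739,400 + $112,700 + $159,900 + $168,900 = $1,180,900
  Exemption: 25% × ($1,180,900 − $731,000) = $112,475 ≥ $74,000, so the exemption is fully phased out
  Base: $1,180,900 − $0 = $1,180,900
  $1,180,900 × 24% = $283,416

Regular income tax:
  $539,000 × 9% = $48,510
  $87,000 × 16% = $13,920
  $113,400 × 20% = $22,680
  → $85,110

$283,416 > $85,110, so the minimum tax is the binding amount.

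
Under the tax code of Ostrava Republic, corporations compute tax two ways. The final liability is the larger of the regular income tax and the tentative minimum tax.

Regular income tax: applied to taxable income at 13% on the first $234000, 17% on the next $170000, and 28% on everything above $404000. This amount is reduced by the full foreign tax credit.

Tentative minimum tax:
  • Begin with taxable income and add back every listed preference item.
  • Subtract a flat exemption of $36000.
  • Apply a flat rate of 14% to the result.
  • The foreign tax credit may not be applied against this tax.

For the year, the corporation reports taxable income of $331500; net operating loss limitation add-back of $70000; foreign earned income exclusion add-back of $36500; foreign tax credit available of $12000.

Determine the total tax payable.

$56280

Regular income tax:
  $234000 × 13% = $30420
  $97500 × 17% = $16575
  → $46995
  Less foreign tax credit $12000 → $34995

Tentative minimum tax:
  Adjusted income: $331500 + $70000 + $36500 = $438000
  Less exemption $36000 → base $402000
  $402000 × 14% = $56280

$56280 > $34995, so the tentative minimum tax is the binding amount.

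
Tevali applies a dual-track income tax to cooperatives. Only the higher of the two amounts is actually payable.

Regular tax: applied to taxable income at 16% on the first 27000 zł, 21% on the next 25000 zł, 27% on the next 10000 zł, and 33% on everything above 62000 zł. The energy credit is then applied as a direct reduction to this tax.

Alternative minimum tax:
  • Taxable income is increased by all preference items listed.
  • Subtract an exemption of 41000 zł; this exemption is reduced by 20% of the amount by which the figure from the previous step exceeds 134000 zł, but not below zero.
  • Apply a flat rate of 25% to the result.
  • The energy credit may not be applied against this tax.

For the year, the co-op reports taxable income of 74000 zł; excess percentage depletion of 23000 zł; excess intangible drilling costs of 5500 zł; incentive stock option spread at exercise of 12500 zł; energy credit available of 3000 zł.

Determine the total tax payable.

Regular tax:
  27000 zł × 16% = 4320 zł
  25000 zł × 21% = 5250 zł
  10000 zł × 27% = 2700 zł
  12000 zł × 33% = 3960 zł
  → 16230 zł
  Less energy credit 3000 zł → 13230 zł

Alternative minimum tax:
  Adjusted income: 74000 zł + 23000 zł + 5500 zł + 12500 zł = 115000 zł
  Exemption: 115000 zł ≤ 134000 zł, so full 41000 zł applies
  Base: 115000 zł − 41000 zł = 74000 zł
  74000 zł × 25% = 18500 zł

18500 zł > 13230 zł, so the alternative minimum tax is the binding amount.

18500 zł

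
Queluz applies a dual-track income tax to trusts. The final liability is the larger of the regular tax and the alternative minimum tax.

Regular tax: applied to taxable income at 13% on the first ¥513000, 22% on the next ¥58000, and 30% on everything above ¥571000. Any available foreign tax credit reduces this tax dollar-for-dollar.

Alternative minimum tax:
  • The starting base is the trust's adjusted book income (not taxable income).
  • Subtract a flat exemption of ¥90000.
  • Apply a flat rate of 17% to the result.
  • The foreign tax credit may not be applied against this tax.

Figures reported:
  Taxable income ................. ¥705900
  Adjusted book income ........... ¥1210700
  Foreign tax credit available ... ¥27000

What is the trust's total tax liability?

¥190519

Alternative minimum tax:
  Base (adjusted book income): ¥1210700
  Less exemption ¥90000 → base ¥1120700
  ¥1120700 × 17% = ¥190519

Regular tax:
  ¥513000 × 13% = ¥66690
  ¥58000 × 22% = ¥12760
  ¥134900 × 30% = ¥40470
  → ¥119920
  Less foreign tax credit ¥27000 → ¥92920

¥190519 > ¥92920, so the alternative minimum tax is the binding amount.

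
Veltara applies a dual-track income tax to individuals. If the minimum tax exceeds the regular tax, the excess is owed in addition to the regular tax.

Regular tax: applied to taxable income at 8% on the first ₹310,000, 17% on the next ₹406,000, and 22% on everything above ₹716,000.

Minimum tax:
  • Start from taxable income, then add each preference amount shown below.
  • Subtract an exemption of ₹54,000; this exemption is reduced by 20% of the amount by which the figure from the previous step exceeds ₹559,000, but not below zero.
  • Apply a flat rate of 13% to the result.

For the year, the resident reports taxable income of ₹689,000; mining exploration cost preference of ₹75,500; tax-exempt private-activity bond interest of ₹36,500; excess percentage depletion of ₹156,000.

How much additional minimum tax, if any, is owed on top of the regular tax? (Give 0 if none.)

₹35,180

Regular tax:
  ₹310,000 × 8% = ₹24,800
  ₹379,000 × 17% = ₹64,430
  → ₹89,230

Minimum tax:
  Adjusted income: ₹689,000 + ₹75,500 + ₹36,500 + ₹156,000 = ₹957,000
  Exemption: 20% × (₹957,000 − ₹559,000) = ₹79,600 ≥ ₹54,000, so the exemption is fully phased out
  Base: ₹957,000 − ₹0 = ₹957,000
  ₹957,000 × 13% = ₹124,410

Excess of minimum tax over regular tax: ₹124,410 − ₹89,230 = ₹35,180.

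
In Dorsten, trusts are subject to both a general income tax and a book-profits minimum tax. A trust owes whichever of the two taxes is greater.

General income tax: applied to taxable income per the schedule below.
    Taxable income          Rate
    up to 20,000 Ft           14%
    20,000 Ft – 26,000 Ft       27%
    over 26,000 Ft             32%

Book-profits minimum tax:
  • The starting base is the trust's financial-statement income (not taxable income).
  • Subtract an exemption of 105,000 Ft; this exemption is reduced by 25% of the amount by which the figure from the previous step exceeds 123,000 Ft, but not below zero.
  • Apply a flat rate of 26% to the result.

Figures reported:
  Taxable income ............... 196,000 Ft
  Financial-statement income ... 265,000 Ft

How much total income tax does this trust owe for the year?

General income tax:
  20,000 Ft × 14% = 2,800 Ft
  6,000 Ft × 27% = 1,620 Ft
  170,000 Ft × 32% = 54,400 Ft
  → 58,820 Ft

Book-profits minimum tax:
  Base (financial-statement income): 265,000 Ft
  Exemption: 105,000 Ft − 25% × (265,000 Ft − 123,000 Ft) = 105,000 Ft − 35,500 Ft = 69,500 Ft
  Base: 265,000 Ft − 69,500 Ft = 195,500 Ft
  195,500 Ft × 26% = 50,830 Ft

58,820 Ft > 50,830 Ft, so the general income tax governs.

58,820 Ft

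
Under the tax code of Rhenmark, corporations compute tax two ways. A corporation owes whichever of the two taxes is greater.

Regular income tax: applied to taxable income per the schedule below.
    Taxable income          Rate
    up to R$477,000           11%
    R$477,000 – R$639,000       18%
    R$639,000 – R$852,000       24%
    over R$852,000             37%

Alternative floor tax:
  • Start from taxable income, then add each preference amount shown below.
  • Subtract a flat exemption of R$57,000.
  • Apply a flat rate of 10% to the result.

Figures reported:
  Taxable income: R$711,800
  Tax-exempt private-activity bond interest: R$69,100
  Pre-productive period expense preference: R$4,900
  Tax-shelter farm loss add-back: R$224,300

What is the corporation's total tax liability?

Alternative floor tax:
  Adjusted income: R$711,800 + R$69,100 + R$4,900 + R$224,300 = R$1,010,100
  Less exemption R$57,000 → base R$953,100
  R$953,100 × 10% = R$95,310

Regular income tax:
  R$477,000 × 11% = R$52,470
  R$162,000 × 18% = R$29,160
  R$72,800 × 24% = R$17,472
  → R$99,102

R$99,102 > R$95,310, so the regular income tax governs.

R$99,102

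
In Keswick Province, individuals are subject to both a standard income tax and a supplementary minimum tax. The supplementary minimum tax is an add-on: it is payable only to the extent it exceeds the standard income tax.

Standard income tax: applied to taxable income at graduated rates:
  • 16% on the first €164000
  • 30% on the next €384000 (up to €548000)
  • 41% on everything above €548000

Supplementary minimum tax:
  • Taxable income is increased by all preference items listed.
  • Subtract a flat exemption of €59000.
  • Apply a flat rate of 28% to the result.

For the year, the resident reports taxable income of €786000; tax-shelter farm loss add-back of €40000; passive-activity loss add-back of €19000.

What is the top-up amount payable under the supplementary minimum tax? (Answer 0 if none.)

Supplementary minimum tax:
  Adjusted income: €786000 + €40000 + €19000 = €845000
  Less exemption €59000 → base €786000
  €786000 × 28% = €220080

Standard income tax:
  €164000 × 16% = €26240
  €384000 × 30% = €115200
  €238000 × 41% = €97580
  → €239020

€220080 ≤ €239020, so no add-on is due.

€0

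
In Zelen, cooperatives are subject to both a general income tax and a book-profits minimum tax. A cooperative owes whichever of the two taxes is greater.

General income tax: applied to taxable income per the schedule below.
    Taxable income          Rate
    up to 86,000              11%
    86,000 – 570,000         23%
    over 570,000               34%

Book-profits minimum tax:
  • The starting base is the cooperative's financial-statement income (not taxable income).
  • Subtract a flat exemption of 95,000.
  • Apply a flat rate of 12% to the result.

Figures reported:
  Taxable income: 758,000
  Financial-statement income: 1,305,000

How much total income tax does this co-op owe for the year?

General income tax:
  86,000 × 11% = 9,460
  484,000 × 23% = 111,320
  188,000 × 34% = 63,920
  → 184,700

Book-profits minimum tax:
  Base (financial-statement income): 1,305,000
  Less exemption 95,000 → base 1,210,000
  1,210,000 × 12% = 145,200

184,700 > 145,200, so the general income tax governs.

184,700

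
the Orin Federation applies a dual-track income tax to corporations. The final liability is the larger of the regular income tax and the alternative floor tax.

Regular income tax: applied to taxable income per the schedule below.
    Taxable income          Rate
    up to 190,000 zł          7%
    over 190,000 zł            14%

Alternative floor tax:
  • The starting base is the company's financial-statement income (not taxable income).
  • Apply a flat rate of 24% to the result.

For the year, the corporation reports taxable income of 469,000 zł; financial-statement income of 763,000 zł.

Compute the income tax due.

183,120 zł

Regular income tax:
  190,000 zł × 7% = 13,300 zł
  279,000 zł × 14% = 39,060 zł
  → 52,360 zł

Alternative floor tax:
  Base (financial-statement income): 763,000 zł
  763,000 zł × 24% = 183,120 zł

183,120 zł > 52,360 zł, so the alternative floor tax is the binding amount.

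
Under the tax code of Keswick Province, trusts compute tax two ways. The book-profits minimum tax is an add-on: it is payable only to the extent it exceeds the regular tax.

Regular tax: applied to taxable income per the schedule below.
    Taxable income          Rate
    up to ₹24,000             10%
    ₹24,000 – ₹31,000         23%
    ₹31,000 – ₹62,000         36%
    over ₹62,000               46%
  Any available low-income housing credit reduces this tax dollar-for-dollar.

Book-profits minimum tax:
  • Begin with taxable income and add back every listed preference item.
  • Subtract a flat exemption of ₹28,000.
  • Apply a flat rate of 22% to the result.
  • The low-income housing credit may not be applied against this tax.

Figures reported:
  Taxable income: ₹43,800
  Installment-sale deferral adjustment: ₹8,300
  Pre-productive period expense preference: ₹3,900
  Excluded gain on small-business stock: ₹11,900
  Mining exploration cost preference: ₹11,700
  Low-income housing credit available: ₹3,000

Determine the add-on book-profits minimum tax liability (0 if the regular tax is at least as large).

₹5,734

Regular tax:
  ₹24,000 × 10% = ₹2,400
  ₹7,000 × 23% = ₹1,610
  ₹12,800 × 36% = ₹4,608
  → ₹8,618
  Less low-income housing credit ₹3,000 → ₹5,618

Book-profits minimum tax:
  Adjusted income: ₹43,800 + ₹8,300 + ₹3,900 + ₹11,900 + ₹11,700 = ₹79,600
  Less exemption ₹28,000 → base ₹51,600
  ₹51,600 × 22% = ₹11,352

Excess of book-profits minimum tax over regular tax: ₹11,352 − ₹5,618 = ₹5,734.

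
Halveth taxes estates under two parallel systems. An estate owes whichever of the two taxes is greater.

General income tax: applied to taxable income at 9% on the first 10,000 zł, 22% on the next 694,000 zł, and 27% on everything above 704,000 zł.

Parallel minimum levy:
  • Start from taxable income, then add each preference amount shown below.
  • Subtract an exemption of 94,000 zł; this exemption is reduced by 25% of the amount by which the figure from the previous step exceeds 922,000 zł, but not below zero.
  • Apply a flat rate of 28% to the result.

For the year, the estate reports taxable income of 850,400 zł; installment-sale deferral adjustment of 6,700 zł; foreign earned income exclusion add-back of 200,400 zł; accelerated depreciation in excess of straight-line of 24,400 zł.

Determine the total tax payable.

Parallel minimum levy:
  Adjusted income: 850,400 zł + 6,700 zł + 200,400 zł + 24,400 zł = 1,081,900 zł
  Exemption: 94,000 zł − 25% × (1,081,900 zł − 922,000 zł) = 94,000 zł − 39,975 zł = 54,025 zł
  Base: 1,081,900 zł − 54,025 zł = 1,027,875 zł
  1,027,875 zł × 28% = 287,805 zł

General income tax:
  10,000 zł × 9% = 900 zł
  694,000 zł × 22% = 152,680 zł
  146,400 zł × 27% = 39,528 zł
  → 193,108 zł

287,805 zł > 193,108 zł, so the parallel minimum levy is the binding amount.

287,805 zł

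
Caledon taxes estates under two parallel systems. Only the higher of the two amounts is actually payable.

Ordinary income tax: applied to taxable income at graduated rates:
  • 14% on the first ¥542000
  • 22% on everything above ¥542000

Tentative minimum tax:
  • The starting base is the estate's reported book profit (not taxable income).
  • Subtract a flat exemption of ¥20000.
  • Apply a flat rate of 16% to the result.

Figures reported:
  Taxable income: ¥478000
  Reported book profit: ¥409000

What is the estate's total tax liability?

Tentative minimum tax:
  Base (reported book profit): ¥409000
  Less exemption ¥20000 → base ¥389000
  ¥389000 × 16% = ¥62240

Ordinary income tax:
  ¥478000 × 14% = ¥66920

¥66920 > ¥62240, so the ordinary income tax governs.

¥66920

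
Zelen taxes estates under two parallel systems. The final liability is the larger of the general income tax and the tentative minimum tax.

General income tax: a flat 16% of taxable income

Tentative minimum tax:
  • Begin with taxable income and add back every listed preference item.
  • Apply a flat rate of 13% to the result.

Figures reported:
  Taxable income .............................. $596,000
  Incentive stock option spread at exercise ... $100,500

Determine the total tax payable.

$95,360

General income tax:
  $596,000 × 16% = $95,360

Tentative minimum tax:
  Adjusted income: $596,000 + $100,500 = $696,500
  $696,500 × 13% = $90,545

$95,360 > $90,545, so the general income tax governs.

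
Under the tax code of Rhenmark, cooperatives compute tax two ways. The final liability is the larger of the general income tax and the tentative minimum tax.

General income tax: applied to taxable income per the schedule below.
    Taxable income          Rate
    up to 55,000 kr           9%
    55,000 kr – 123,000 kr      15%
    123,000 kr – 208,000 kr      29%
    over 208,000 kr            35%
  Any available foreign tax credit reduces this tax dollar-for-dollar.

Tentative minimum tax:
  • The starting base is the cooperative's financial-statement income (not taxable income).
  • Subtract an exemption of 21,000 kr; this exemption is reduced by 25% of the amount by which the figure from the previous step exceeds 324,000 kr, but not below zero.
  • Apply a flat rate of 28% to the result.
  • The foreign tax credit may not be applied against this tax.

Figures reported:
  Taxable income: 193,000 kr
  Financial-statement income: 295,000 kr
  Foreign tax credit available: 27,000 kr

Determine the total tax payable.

Tentative minimum tax:
  Base (financial-statement income): 295,000 kr
  Exemption: 295,000 kr ≤ 324,000 kr, so full 21,000 kr applies
  Base: 295,000 kr − 21,000 kr = 274,000 kr
  274,000 kr × 28% = 76,720 kr

General income tax:
  55,000 kr × 9% = 4,950 kr
  68,000 kr × 15% = 10,200 kr
  70,000 kr × 29% = 20,300 kr
  → 35,450 kr
  Less foreign tax credit 27,000 kr → 8,450 kr

76,720 kr > 8,450 kr, so the tentative minimum tax is the binding amount.

76,720 kr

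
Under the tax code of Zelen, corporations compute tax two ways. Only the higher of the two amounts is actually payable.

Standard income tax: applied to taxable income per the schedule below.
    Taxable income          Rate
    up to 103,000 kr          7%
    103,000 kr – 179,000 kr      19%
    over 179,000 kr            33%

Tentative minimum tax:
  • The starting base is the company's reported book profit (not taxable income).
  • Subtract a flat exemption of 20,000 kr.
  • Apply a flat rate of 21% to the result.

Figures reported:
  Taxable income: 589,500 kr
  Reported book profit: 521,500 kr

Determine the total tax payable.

157,115 kr

Standard income tax:
  103,000 kr × 7% = 7,210 kr
  76,000 kr × 19% = 14,440 kr
  410,500 kr × 33% = 135,465 kr
  → 157,115 kr

Tentative minimum tax:
  Base (reported book profit): 521,500 kr
  Less exemption 20,000 kr → base 501,500 kr
  501,500 kr × 21% = 105,315 kr

157,115 kr > 105,315 kr, so the standard income tax governs.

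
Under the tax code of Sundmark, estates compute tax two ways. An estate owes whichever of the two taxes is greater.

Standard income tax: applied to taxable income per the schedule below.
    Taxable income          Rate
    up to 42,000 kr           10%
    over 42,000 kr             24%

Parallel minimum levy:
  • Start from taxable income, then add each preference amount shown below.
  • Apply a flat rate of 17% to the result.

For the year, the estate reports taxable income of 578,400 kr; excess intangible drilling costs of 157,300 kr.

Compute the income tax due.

Parallel minimum levy:
  Adjusted income: 578,400 kr + 157,300 kr = 735,700 kr
  735,700 kr × 17% = 125,069 kr

Standard income tax:
  42,000 kr × 10% = 4,200 kr
  536,400 kr × 24% = 128,736 kr
  → 132,936 kr

132,936 kr > 125,069 kr, so the standard income tax governs.

132,936 kr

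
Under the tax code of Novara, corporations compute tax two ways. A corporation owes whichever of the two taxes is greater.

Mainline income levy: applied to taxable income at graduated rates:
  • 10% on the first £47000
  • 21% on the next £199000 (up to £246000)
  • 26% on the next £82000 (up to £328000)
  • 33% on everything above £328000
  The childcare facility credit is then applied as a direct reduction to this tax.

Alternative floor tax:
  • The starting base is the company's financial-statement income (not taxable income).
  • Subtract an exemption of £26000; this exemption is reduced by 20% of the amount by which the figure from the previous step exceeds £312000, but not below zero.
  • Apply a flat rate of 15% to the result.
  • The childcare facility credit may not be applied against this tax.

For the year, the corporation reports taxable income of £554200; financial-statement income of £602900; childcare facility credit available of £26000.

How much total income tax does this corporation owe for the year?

£116456

Alternative floor tax:
  Base (financial-statement income): £602900
  Exemption: 20% × (£602900 − £312000) = £58180 ≥ £26000, so the exemption is fully phased out
  Base: £602900 − £0 = £602900
  £602900 × 15% = £90435

Mainline income levy:
  £47000 × 10% = £4700
  £199000 × 21% = £41790
  £82000 × 26% = £21320
  £226200 × 33% = £74646
  → £142456
  Less childcare facility credit £26000 → £116456

£116456 > £90435, so the mainline income levy governs.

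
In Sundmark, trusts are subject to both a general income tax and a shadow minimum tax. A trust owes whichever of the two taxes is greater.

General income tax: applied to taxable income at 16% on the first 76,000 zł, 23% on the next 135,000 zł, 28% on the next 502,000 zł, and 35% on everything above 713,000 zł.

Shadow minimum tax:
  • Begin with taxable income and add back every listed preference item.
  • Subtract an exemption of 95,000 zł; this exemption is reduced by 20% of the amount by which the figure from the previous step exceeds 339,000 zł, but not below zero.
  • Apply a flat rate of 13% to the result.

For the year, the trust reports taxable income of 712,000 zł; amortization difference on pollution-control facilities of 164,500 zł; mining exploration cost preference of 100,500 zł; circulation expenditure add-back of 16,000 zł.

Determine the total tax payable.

General income tax:
  76,000 zł × 16% = 12,160 zł
  135,000 zł × 23% = 31,050 zł
  501,000 zł × 28% = 140,280 zł
  → 183,490 zł

Shadow minimum tax:
  Adjusted income: 712,000 zł + 164,500 zł + 100,500 zł + 16,000 zł = 993,000 zł
  Exemption: 20% × (993,000 zł − 339,000 zł) = 130,800 zł ≥ 95,000 zł, so the exemption is fully phased out
  Base: 993,000 zł − 0 zł = 993,000 zł
  993,000 zł × 13% = 129,090 zł

183,490 zł > 129,090 zł, so the general income tax governs.

183,490 zł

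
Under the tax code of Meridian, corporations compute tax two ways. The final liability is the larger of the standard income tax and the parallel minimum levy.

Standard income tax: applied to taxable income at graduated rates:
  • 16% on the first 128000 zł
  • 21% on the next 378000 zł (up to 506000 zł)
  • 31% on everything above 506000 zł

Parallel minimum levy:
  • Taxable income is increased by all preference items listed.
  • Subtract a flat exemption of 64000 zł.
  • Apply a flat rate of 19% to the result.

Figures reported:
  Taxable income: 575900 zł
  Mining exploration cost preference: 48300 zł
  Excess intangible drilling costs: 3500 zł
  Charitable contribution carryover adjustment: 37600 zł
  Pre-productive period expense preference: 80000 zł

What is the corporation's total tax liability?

129447 zł

Standard income tax:
  128000 zł × 16% = 20480 zł
  378000 zł × 21% = 79380 zł
  69900 zł × 31% = 21669 zł
  → 121529 zł

Parallel minimum levy:
  Adjusted income: 575900 zł + 48300 zł + 3500 zł + 37600 zł + 80000 zł = 745300 zł
  Less exemption 64000 zł → base 681300 zł
  681300 zł × 19% = 129447 zł

129447 zł > 121529 zł, so the parallel minimum levy is the binding amount.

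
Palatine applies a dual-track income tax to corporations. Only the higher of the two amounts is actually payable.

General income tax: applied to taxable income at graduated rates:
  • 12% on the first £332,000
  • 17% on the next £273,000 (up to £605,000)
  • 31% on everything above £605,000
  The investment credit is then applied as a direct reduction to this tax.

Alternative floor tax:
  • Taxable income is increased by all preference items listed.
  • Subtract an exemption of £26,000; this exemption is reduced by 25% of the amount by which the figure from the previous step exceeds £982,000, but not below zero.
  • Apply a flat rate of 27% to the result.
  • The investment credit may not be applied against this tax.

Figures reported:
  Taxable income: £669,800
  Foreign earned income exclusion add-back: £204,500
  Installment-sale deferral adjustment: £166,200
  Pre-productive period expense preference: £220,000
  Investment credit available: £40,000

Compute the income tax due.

General income tax:
  £332,000 × 12% = £39,840
  £273,000 × 17% = £46,410
  £64,800 × 31% = £20,088
  → £106,338
  Less investment credit £40,000 → £66,338

Alternative floor tax:
  Adjusted income: £669,800 + £204,500 + £166,200 + £220,000 = £1,260,500
  Exemption: 25% × (£1,260,500 − £982,000) = £69,625 ≥ £26,000, so the exemption is fully phased out
  Base: £1,260,500 − £0 = £1,260,500
  £1,260,500 × 27% = £340,335

£340,335 > £66,338, so the alternative floor tax is the binding amount.

£340,335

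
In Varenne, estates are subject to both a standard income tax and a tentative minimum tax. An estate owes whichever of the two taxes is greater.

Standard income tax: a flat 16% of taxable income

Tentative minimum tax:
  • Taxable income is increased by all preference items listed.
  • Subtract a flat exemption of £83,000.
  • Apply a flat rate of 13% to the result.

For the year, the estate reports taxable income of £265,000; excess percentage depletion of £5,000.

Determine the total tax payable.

£42,400

Standard income tax:
  £265,000 × 16% = £42,400

Tentative minimum tax:
  Adjusted income: £265,000 + £5,000 = £270,000
  Less exemption £83,000 → base £187,000
  £187,000 × 13% = £24,310

£42,400 > £24,310, so the standard income tax governs.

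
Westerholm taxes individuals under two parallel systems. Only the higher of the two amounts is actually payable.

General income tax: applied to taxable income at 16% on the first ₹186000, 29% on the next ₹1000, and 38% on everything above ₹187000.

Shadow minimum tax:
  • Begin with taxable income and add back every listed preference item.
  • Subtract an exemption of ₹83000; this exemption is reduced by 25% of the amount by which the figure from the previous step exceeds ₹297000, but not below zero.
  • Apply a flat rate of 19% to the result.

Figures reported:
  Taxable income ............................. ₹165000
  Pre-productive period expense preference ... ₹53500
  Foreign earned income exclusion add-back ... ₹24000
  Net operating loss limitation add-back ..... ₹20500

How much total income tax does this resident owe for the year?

₹34200

General income tax:
  ₹165000 × 16% = ₹26400

Shadow minimum tax:
  Adjusted income: ₹165000 + ₹53500 + ₹24000 + ₹20500 = ₹263000
  Exemption: ₹263000 ≤ ₹297000, so full ₹83000 applies
  Base: ₹263000 − ₹83000 = ₹180000
  ₹180000 × 19% = ₹34200

₹34200 > ₹26400, so the shadow minimum tax is the binding amount.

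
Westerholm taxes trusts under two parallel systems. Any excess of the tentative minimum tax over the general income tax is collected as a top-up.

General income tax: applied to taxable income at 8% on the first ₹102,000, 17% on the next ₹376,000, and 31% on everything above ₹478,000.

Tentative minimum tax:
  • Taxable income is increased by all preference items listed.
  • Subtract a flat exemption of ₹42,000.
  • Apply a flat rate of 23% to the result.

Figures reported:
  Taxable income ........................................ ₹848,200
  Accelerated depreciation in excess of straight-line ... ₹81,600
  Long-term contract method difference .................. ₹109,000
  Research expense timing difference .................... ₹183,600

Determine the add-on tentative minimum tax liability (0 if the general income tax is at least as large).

₹84,650

General income tax:
  ₹102,000 × 8% = ₹8,160
  ₹376,000 × 17% = ₹63,920
  ₹370,200 × 31% = ₹114,762
  → ₹186,842

Tentative minimum tax:
  Adjusted income: ₹848,200 + ₹81,600 + ₹109,000 + ₹183,600 = ₹1,222,400
  Less exemption ₹42,000 → base ₹1,180,400
  ₹1,180,400 × 23% = ₹271,492

Excess of tentative minimum tax over general income tax: ₹271,492 − ₹186,842 = ₹84,650.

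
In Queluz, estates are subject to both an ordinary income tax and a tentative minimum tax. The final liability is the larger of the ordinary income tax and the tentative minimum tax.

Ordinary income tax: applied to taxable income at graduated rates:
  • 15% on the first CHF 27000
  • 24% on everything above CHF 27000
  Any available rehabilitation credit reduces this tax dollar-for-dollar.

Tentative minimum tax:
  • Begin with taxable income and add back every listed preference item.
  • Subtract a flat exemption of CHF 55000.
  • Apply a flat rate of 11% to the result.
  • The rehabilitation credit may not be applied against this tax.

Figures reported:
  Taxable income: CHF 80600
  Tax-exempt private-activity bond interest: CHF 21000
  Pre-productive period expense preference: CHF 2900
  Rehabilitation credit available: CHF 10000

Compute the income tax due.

CHF 6914

Ordinary income tax:
  CHF 27000 × 15% = CHF 4050
  CHF 53600 × 24% = CHF 12864
  → CHF 16914
  Less rehabilitation credit CHF 10000 → CHF 6914

Tentative minimum tax:
  Adjusted income: CHF 80600 + CHF 21000 + CHF 2900 = CHF 104500
  Less exemption CHF 55000 → base CHF 49500
  CHF 49500 × 11% = CHF 5445

CHF 6914 > CHF 5445, so the ordinary income tax governs.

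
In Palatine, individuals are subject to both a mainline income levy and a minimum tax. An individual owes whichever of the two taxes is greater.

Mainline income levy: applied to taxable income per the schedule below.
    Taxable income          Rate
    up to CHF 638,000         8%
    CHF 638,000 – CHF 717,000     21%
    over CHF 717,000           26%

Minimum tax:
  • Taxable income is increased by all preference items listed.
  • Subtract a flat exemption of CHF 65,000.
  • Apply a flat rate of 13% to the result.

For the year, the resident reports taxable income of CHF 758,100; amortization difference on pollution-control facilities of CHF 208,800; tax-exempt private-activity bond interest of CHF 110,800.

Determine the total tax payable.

Minimum tax:
  Adjusted income: CHF 758,100 + CHF 208,800 + CHF 110,800 = CHF 1,077,700
  Less exemption CHF 65,000 → base CHF 1,012,700
  CHF 1,012,700 × 13% = CHF 131,651

Mainline income levy:
  CHF 638,000 × 8% = CHF 51,040
  CHF 79,000 × 21% = CHF 16,590
  CHF 41,100 × 26% = CHF 10,686
  → CHF 78,316

CHF 131,651 > CHF 78,316, so the minimum tax is the binding amount.

CHF 131,651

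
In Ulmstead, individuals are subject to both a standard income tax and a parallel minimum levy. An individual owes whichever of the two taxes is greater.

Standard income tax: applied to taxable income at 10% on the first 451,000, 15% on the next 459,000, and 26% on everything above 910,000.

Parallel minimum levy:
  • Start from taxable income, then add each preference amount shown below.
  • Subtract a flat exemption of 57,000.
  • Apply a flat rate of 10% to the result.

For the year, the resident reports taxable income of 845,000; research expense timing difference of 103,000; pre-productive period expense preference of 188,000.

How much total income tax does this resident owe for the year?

Parallel minimum levy:
  Adjusted income: 845,000 + 103,000 + 188,000 = 1,136,000
  Less exemption 57,000 → base 1,079,000
  1,079,000 × 10% = 107,900

Standard income tax:
  451,000 × 10% = 45,100
  394,000 × 15% = 59,100
  → 104,200

107,900 > 104,200, so the parallel minimum levy is the binding amount.

107,900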